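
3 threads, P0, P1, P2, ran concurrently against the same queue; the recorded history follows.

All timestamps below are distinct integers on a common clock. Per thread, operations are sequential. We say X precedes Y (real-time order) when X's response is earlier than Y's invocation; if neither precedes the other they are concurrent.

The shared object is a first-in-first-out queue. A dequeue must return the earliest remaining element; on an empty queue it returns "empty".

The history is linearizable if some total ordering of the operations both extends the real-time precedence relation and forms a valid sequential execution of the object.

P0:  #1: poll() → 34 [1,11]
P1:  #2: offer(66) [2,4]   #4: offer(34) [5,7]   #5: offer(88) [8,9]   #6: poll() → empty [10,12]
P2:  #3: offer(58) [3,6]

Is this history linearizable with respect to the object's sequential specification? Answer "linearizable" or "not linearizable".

not linearizable

cut after 11 events: linearizable; cut after 12 events (#6 responds, time 12): not linearizable
every one of the 18 real-time-consistent orders over 6 completed queue ops fails the sequential spec
for example #1, #2, #3, #4, #5, #6 fails at step 1: #1 poll() → 34 is not legal there
for example #1, #2, #4, #3, #5, #6 fails at step 1: #1 poll() → 34 is not legal there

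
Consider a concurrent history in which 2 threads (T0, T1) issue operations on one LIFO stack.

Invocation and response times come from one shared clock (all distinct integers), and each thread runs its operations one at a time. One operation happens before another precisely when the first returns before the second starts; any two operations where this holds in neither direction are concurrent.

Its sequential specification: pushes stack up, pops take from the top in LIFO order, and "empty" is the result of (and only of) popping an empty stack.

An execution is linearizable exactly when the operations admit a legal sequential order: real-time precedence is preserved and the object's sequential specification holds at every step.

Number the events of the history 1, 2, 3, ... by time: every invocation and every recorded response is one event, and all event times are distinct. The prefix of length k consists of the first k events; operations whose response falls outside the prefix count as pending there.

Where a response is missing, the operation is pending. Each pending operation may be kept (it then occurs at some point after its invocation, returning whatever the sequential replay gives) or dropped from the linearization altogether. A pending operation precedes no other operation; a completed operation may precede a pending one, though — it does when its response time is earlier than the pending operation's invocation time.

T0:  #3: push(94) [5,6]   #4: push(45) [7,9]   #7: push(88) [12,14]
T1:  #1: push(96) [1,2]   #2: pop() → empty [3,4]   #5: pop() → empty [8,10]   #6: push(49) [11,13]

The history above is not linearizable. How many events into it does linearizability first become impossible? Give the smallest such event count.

4

a valid linearization of events 1..3 exists, for instance #1:
after step 1 (#1 push(96)): stack <96>
once event 4 joins (#2's response, time 4), exhaustive search finds no witness
take #1, #2: step 2 already fails, because #2 pop() → empty cannot occur there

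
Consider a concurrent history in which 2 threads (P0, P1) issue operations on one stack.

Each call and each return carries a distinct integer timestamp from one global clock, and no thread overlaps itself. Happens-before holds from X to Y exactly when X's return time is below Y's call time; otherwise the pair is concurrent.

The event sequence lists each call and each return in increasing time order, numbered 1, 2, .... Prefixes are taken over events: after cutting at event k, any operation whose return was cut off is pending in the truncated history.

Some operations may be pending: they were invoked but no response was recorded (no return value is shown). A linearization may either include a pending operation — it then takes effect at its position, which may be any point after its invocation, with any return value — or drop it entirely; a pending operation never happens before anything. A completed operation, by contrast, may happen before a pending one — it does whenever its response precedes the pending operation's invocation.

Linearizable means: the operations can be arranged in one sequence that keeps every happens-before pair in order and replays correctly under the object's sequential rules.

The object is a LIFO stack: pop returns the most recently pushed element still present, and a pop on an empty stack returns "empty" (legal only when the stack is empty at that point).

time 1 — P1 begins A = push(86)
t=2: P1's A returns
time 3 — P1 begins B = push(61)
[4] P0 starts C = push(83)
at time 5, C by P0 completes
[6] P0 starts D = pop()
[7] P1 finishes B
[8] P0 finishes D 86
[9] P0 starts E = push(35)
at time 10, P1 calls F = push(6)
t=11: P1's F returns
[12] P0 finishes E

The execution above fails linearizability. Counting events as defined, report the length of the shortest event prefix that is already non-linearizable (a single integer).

one valid order for events 1..7 is A, B, C:
after step 1 (A push(86)): stack <86>
after step 2 (B push(61)): stack <86,61>
after step 3 (C push(83)): stack <86,61,83>
at event 8 (D's time-8 response) nothing linearizes any more
sample order A, B, C, D stalls at step 4 — D pop() → 86 has no legal effect
sample order A, C, B, D stalls at step 4 — D pop() → 86 has no legal effect

8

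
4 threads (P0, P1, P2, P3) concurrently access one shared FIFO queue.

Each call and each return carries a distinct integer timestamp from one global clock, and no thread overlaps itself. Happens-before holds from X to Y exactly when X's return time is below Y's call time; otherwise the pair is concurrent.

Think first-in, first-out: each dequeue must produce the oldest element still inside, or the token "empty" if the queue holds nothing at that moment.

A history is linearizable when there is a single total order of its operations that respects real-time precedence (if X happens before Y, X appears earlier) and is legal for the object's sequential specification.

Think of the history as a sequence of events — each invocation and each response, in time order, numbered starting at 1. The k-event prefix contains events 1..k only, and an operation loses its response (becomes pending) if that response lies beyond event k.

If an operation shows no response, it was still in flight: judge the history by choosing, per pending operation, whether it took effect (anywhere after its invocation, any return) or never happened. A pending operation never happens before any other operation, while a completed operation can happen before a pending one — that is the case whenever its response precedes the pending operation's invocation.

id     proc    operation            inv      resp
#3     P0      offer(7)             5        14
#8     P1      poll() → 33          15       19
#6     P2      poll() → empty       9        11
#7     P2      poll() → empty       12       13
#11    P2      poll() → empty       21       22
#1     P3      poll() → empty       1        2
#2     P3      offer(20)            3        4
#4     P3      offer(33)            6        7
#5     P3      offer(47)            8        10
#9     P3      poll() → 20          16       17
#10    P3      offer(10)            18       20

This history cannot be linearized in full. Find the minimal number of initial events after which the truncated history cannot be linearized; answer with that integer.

events 1..10 are linearizable; a witness order is #1, #2, #3, #4, #5:
1. #1 poll() → empty, leaving queue <>
2. #2 offer(20), leaving queue <20>
3. #3 offer(7) (pending, included), leaving queue <20,7>
4. #4 offer(33), leaving queue <20,7,33>
5. #5 offer(47), leaving queue <20,7,33,47>
with event 11 included (#6 responding at time 11), all real-time-consistent orders fail
completion choices over the 1 pending operation (#3) were checked; none helps
for example #1, #2, #4, #5, #6 (pending dropped) fails at step 5: #6 poll() → empty is not legal there
for example #1, #2, #4, #6, #5 (pending dropped) fails at step 4: #6 poll() → empty is not legal there

11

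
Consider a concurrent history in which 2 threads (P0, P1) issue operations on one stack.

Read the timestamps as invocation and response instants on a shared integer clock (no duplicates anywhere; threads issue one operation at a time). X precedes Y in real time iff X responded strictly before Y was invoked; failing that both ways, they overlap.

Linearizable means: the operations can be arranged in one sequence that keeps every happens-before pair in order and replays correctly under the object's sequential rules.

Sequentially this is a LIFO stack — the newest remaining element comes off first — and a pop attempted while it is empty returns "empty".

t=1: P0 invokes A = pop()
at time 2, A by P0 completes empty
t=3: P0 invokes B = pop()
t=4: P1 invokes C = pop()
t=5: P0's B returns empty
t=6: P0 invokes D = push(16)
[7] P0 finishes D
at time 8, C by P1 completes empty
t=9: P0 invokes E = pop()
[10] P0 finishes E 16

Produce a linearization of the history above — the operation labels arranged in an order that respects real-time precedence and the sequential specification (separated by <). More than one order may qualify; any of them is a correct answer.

A < B < C < D < E

after step 1 (A pop() → empty): stack <>
after step 2 (B pop() → empty): stack <>
after step 3 (C pop() → empty): stack <>
after step 4 (D push(16)): stack <16>
after step 5 (E pop() → 16): stack <>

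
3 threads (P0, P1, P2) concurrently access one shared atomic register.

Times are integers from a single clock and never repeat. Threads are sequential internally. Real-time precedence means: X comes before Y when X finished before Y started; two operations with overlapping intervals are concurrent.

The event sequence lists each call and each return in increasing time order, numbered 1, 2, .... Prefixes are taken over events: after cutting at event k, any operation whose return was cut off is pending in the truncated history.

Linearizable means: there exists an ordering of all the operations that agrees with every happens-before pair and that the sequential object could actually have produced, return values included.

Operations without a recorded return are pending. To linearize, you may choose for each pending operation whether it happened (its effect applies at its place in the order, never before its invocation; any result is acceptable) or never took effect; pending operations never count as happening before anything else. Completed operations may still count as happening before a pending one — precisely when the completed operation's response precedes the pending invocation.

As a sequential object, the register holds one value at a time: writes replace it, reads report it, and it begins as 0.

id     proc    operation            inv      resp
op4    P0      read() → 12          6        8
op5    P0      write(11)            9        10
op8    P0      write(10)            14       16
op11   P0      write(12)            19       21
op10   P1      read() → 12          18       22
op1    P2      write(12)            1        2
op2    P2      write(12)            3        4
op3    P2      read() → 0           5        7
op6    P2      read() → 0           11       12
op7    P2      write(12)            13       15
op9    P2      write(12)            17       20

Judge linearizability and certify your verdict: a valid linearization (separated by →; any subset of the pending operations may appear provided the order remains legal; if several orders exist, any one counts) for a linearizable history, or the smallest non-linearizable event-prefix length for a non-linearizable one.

already the first 7 events (up to op3's response at time 7) admit no linearization; the first 6 still do
the completed operations (3 total) allow one real-time order; the atomic register replay rejects it
no completion choice of the 1 pending operation (op4) rescues it — every subset was tried
e.g. op1, op2, op3 (pending dropped): illegal at step 3, since op3 read() → 0 cannot apply there

not linearizable — minimal violating prefix: 7 events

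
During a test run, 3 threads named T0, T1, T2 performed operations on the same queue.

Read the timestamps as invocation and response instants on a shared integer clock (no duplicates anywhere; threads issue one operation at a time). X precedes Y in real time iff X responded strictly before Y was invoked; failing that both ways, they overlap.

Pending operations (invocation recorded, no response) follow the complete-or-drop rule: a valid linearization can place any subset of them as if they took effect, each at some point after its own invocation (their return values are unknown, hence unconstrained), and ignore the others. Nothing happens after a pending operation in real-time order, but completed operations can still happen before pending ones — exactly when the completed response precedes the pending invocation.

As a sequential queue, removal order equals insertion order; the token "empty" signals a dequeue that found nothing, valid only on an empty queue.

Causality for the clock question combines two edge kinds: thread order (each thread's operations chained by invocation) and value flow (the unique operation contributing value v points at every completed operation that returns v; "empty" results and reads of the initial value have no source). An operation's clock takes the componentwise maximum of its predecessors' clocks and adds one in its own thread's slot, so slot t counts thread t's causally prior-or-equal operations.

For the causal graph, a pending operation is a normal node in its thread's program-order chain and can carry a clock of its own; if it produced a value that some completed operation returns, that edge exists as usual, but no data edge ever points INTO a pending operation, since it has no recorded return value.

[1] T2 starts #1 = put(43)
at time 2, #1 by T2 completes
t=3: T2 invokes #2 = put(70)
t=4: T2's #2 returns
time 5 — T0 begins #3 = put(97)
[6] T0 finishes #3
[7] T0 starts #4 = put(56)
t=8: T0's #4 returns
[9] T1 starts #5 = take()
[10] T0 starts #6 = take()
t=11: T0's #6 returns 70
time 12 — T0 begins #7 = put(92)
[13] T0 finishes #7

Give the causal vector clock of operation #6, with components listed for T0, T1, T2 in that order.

(3, 0, 2)

#1, invoked 1, has no incoming edges; only T2's bump applies → (0, 0, 1)
#5, invoked 9, has no incoming edges; only T1's bump applies → (0, 1, 0)
#3, invoked 5, has no incoming edges; only T0's bump applies → (1, 0, 0)
#2, invoked 3, takes VC(#1)=(0, 0, 1) under max, adds 1 for T2 → (0, 0, 2)
#4, invoked 7, takes VC(#3)=(1, 0, 0) under max, adds 1 for T0 → (2, 0, 0)
#6, invoked 10, takes VC(#2)=(0, 0, 2), VC(#4)=(2, 0, 0) under max, adds 1 for T0 → (3, 0, 2)
#7, invoked 12, takes VC(#6)=(3, 0, 2) under max, adds 1 for T0 → (4, 0, 2)
target: VC(#6) = (3, 0, 2)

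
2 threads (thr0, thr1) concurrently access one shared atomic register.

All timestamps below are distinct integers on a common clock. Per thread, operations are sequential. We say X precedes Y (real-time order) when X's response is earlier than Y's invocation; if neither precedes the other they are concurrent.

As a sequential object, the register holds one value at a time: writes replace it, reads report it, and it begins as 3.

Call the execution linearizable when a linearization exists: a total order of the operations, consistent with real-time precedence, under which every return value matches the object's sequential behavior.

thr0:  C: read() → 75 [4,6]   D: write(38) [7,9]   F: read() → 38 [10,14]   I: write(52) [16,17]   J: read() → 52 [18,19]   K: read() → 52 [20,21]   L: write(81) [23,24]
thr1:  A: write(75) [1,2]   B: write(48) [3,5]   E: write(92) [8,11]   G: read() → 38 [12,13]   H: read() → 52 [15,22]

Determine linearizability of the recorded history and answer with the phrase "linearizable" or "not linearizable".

linearizable

witness order: A, C, B, E, D, F, G, I, H, J, K, L
1. A write(75), leaving value 75
2. C read() → 75, leaving value 75
3. B write(48), leaving value 48
4. E write(92), leaving value 92
5. D write(38), leaving value 38
6. F read() → 38, leaving value 38
7. G read() → 38, leaving value 38
8. I write(52), leaving value 52
9. H read() → 52, leaving value 52
10. J read() → 52, leaving value 52
11. K read() → 52, leaving value 52
12. L write(81), leaving value 81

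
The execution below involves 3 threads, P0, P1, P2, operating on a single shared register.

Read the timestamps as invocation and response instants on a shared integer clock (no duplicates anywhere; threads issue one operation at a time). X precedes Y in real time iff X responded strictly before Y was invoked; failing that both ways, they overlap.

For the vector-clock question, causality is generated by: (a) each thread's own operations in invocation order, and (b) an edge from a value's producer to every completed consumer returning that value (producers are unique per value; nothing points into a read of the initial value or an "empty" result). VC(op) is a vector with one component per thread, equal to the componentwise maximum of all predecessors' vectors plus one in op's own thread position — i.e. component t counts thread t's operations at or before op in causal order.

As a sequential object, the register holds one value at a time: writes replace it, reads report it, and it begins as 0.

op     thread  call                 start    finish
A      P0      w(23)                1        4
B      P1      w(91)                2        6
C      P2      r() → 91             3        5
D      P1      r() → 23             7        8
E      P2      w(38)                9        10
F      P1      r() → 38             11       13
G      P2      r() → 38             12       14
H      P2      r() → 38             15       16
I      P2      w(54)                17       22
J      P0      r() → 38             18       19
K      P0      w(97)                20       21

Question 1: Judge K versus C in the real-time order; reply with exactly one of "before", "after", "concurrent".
after

K spans [20,21], C spans [3,5]
resp(C)=5 < inv(K)=20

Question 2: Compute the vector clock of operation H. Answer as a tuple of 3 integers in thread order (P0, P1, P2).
(0, 1, 4)

B, invoked 2, has no incoming edges; only P1's bump applies → (0, 1, 0)
A, invoked 1, has no incoming edges; only P0's bump applies → (1, 0, 0)
C, invoked 3, takes VC(B)=(0, 1, 0) under max, adds 1 for P2 → (0, 1, 1)
E, invoked 9, takes VC(C)=(0, 1, 1) under max, adds 1 for P2 → (0, 1, 2)
D, invoked 7, takes VC(A)=(1, 0, 0), VC(B)=(0, 1, 0) under max, adds 1 for P1 → (1, 2, 0)
G, invoked 12, takes VC(E)=(0, 1, 2) under max, adds 1 for P2 → (0, 1, 3)
H, invoked 15, takes VC(E)=(0, 1, 2), VC(G)=(0, 1, 3) under max, adds 1 for P2 → (0, 1, 4)
J, invoked 18, takes VC(A)=(1, 0, 0), VC(E)=(0, 1, 2) under max, adds 1 for P0 → (2, 1, 2)
I, invoked 17, takes VC(H)=(0, 1, 4) under max, adds 1 for P2 → (0, 1, 5)
F, invoked 11, takes VC(D)=(1, 2, 0), VC(E)=(0, 1, 2) under max, adds 1 for P1 → (1, 3, 2)
K, invoked 20, takes VC(J)=(2, 1, 2) under max, adds 1 for P0 → (3, 1, 2)
target: VC(H) = (0, 1, 4)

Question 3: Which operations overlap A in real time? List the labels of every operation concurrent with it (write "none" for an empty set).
B, C

A spans [1,4]; an op avoiding the whole window 1..4 is ordered, any other is concurrent
B [2,6]: concurrent
C [3,5]: concurrent
D [7,8]: after
E [9,10]: after
F [11,13]: after
G [12,14]: after
H [15,16]: after
I [17,22]: after
J [18,19]: after
K [20,21]: after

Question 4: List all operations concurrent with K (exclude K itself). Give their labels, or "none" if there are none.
I

overlap test against K [20,21]: concurrent iff the interval meets 20..21
A [1,4]: before
B [2,6]: before
C [3,5]: before
D [7,8]: before
E [9,10]: before
F [11,13]: before
G [12,14]: before
H [15,16]: before
I [17,22]: concurrent
J [18,19]: before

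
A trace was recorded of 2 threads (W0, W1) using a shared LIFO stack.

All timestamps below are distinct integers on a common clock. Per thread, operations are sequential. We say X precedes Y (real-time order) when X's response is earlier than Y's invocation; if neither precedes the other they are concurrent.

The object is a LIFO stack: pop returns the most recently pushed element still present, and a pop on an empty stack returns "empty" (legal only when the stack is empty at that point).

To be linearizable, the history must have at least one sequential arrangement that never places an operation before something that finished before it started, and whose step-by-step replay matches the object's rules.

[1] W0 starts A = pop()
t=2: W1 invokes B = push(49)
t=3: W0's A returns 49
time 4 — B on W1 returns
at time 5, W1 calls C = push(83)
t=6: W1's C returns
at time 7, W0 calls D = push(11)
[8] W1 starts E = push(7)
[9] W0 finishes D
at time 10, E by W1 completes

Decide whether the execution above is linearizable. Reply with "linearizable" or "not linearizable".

one valid linearization: B, A, C, D, E
after step 1 (B push(49)): stack <49>
after step 2 (A pop() → 49): stack <>
after step 3 (C push(83)): stack <83>
after step 4 (D push(11)): stack <83,11>
after step 5 (E push(7)): stack <83,11,7>

linearizable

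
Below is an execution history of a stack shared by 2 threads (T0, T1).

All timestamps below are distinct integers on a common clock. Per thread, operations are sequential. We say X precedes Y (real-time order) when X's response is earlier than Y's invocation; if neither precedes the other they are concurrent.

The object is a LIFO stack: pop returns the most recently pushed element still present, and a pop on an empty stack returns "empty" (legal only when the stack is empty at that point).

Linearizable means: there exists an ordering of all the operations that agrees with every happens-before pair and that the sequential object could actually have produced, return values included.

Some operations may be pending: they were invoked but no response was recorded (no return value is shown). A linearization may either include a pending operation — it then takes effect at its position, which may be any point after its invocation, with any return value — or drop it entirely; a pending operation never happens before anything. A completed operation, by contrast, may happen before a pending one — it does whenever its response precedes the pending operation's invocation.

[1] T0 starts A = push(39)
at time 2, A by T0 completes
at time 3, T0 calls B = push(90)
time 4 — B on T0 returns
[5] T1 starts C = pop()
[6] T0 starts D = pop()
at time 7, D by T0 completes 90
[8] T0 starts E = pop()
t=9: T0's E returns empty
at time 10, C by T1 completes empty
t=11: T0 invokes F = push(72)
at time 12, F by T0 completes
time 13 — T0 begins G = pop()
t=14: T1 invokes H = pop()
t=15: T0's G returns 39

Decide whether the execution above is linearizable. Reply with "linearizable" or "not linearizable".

not linearizable

through event 9 a valid linearization exists; event 10 (C responding at time 10) ends that
no legal order exists: 3 real-time-consistent candidates over 5 completed stack operations, all rejected
sample order A, B, C, D, E stalls at step 3 — C pop() → empty has no legal effect
sample order A, B, D, C, E stalls at step 4 — C pop() → empty has no legal effect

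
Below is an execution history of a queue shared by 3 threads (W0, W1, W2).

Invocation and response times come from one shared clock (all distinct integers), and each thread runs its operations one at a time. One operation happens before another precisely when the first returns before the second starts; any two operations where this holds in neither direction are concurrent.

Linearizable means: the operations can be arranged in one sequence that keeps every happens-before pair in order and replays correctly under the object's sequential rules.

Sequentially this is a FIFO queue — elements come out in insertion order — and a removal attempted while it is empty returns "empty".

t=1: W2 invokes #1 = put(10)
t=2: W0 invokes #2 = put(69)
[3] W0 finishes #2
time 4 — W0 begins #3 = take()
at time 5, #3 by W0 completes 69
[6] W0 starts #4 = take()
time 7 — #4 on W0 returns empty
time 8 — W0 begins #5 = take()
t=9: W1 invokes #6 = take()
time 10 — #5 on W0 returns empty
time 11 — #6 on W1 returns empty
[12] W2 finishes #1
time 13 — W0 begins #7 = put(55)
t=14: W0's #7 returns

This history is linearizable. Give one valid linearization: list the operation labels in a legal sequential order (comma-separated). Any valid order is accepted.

1. #2 put(69), leaving queue <69>
2. #3 take() → 69, leaving queue <>
3. #4 take() → empty, leaving queue <>
4. #5 take() → empty, leaving queue <>
5. #6 take() → empty, leaving queue <>
6. #1 put(10), leaving queue <10>
7. #7 put(55), leaving queue <10,55>

#2, #3, #4, #5, #6, #1, #7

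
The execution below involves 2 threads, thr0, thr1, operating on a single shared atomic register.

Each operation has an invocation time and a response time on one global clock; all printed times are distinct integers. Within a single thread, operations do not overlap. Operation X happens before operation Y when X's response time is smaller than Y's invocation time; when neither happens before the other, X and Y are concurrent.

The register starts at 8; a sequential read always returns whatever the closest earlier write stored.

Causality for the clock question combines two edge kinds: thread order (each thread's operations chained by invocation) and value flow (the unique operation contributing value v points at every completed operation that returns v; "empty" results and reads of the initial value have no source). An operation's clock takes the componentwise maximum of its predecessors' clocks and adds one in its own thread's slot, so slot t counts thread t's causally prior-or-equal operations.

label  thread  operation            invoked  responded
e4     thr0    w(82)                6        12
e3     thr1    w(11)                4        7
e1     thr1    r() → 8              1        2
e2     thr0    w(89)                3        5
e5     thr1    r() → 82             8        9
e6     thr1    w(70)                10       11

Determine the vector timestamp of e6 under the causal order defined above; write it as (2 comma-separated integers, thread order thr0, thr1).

(2, 4)

invoked at 1, e1 has no predecessors; its own thr1 bump gives (0, 1)
invoked at 3, e2 has no predecessors; its own thr0 bump gives (1, 0)
from VC(e1)=(0, 1), e3 (invoked 4) maxes components and bumps thr1 → (0, 2)
from VC(e2)=(1, 0), e4 (invoked 6) maxes components and bumps thr0 → (2, 0)
from VC(e3)=(0, 2), VC(e4)=(2, 0), e5 (invoked 8) maxes components and bumps thr1 → (2, 3)
from VC(e5)=(2, 3), e6 (invoked 10) maxes components and bumps thr1 → (2, 4)
target: VC(e6) = (2, 4)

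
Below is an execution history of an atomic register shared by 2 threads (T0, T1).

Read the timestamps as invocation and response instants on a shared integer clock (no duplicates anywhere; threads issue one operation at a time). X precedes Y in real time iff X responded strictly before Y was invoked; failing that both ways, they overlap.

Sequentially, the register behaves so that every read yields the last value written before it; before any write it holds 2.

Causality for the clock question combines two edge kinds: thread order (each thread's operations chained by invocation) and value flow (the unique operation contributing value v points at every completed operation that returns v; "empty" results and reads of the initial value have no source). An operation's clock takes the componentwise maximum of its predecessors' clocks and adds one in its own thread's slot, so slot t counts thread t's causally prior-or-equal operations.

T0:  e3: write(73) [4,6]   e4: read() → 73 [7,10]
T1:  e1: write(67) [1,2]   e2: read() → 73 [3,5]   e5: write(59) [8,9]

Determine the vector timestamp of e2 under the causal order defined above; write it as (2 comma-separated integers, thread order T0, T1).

(1, 2)

root op e1, invoked 1: fresh clock plus T1's own tick → (0, 1)
root op e3, invoked 4: fresh clock plus T0's own tick → (1, 0)
e4, invoked 7, takes VC(e3)=(1, 0) under max, adds 1 for T0 → (2, 0)
e2, invoked 3, takes VC(e1)=(0, 1), VC(e3)=(1, 0) under max, adds 1 for T1 → (1, 2)
e5, invoked 8, takes VC(e2)=(1, 2) under max, adds 1 for T1 → (1, 3)
target: VC(e2) = (1, 2)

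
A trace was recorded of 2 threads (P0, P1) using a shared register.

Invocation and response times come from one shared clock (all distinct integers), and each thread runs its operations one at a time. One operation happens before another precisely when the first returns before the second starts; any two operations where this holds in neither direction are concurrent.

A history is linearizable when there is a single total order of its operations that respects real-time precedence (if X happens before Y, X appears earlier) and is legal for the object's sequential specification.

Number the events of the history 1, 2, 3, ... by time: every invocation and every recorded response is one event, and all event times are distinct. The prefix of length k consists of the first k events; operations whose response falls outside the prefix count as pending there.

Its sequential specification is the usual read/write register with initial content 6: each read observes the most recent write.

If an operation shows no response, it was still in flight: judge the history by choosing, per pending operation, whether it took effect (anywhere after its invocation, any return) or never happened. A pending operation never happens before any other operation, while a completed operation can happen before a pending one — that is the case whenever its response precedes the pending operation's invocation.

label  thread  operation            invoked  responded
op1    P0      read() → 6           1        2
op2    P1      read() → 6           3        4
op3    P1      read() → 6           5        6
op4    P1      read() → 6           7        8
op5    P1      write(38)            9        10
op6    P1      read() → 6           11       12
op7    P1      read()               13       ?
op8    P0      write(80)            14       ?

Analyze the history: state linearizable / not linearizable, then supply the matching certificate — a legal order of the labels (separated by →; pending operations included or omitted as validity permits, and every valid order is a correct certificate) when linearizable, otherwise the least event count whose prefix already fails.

the violation lands at event 12, op6's response at time 12: events 1..11 linearize, events 1..12 do not
exactly one order of the 6 completed ops respects real time; the register replay fails
sample order op1, op2, op3, op4, op5, op6 stalls at step 6 — op6 read() → 6 has no legal effect

not linearizable — minimal violating prefix: 12 events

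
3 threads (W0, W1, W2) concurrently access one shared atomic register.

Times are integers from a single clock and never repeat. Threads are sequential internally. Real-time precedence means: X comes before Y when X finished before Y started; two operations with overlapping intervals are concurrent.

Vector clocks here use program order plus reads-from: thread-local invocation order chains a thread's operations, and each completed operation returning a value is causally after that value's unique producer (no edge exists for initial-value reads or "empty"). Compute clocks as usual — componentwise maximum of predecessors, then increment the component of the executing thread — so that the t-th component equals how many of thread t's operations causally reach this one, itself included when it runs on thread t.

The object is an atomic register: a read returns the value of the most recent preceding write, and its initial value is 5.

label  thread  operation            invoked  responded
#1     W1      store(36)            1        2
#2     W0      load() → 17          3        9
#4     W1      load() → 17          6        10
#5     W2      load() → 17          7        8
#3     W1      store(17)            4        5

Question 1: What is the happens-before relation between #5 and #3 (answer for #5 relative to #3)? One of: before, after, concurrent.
#5 spans [7,8], #3 spans [4,5]
resp(#3)=5 < inv(#5)=7

after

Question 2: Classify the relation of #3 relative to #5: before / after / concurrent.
#3 spans [4,5], #5 spans [7,8]
resp(#3)=5 < inv(#5)=7

before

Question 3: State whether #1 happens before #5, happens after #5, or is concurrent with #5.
#1 spans [1,2], #5 spans [7,8]
resp(#1)=2 < inv(#5)=7

before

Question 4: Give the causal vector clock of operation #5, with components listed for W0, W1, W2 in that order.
invoked at 1, #1 has no predecessors; its own W1 bump gives (0, 1, 0)
from VC(#1)=(0, 1, 0), #3 (invoked 4) maxes components and bumps W1 → (0, 2, 0)
from VC(#3)=(0, 2, 0), #5 (invoked 7) maxes components and bumps W2 → (0, 2, 1)
from VC(#3)=(0, 2, 0), #4 (invoked 6) maxes components and bumps W1 → (0, 3, 0)
from VC(#3)=(0, 2, 0), #2 (invoked 3) maxes components and bumps W0 → (1, 2, 0)
target: VC(#5) = (0, 2, 1)

(0, 2, 1)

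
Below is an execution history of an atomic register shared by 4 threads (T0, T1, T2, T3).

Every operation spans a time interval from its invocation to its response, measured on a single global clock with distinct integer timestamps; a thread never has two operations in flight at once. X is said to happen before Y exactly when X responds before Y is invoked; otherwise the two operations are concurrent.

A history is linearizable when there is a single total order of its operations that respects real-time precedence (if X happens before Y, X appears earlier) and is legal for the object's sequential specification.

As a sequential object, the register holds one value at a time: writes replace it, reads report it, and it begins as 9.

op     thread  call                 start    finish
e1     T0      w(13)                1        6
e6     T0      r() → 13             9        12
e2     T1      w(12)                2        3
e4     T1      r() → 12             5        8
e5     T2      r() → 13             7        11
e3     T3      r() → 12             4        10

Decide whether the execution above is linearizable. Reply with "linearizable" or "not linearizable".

linearizable

witness order: e2, e3, e4, e1, e5, e6
step 1: e2 w(12) — value 12
step 2: e3 r() → 12 — value 12
step 3: e4 r() → 12 — value 12
step 4: e1 w(13) — value 13
step 5: e5 r() → 13 — value 13
step 6: e6 r() → 13 — value 13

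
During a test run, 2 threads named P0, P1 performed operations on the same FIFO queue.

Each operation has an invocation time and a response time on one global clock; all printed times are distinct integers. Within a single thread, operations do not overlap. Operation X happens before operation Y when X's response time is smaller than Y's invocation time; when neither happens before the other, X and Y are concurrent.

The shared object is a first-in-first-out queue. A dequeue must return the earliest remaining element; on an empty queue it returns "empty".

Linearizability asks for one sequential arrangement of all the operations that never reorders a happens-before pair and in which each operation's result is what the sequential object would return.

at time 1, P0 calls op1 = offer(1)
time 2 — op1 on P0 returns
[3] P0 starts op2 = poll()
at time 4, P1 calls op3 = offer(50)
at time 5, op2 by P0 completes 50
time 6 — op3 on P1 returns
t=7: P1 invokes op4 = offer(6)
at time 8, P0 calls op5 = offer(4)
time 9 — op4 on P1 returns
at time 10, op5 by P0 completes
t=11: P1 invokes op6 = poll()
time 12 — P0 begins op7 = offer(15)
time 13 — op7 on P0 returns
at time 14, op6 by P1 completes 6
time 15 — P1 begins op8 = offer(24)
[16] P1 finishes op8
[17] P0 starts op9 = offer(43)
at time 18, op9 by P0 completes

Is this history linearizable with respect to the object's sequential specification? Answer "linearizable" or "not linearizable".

not linearizable

through event 4 a valid linearization exists; event 5 (op2 responding at time 5) ends that
a single order respects real time; the 2 completed FIFO queue operations fail replay along it
include/drop combinations of the 1 pending operation (op3) were all tried; none helps
for example op1, op2 (pending dropped) fails at step 2: op2 poll() → 50 is not legal there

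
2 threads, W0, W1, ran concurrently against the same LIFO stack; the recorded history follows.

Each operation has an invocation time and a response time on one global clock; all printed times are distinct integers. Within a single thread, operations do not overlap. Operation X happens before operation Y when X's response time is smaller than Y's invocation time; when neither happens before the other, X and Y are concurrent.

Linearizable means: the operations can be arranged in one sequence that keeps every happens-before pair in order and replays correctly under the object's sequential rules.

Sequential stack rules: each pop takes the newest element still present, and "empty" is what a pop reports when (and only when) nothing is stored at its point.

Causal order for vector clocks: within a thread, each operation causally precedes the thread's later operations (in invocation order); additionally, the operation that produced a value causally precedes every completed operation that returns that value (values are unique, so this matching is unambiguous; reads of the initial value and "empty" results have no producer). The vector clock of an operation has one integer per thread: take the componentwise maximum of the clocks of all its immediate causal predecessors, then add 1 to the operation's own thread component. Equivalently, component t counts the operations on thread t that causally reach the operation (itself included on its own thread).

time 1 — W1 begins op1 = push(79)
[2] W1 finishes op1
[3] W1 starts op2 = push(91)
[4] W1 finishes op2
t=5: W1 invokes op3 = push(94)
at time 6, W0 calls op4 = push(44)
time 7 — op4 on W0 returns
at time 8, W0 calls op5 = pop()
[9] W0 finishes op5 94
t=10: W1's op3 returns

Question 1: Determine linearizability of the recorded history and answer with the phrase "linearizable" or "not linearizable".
a witness: op1, op2, op4, op3, op5
step 1: op1 push(79) — stack <79>
step 2: op2 push(91) — stack <79,91>
step 3: op4 push(44) — stack <79,91,44>
step 4: op3 push(94) — stack <79,91,44,94>
step 5: op5 pop() → 94 — stack <79,91,44>

linearizable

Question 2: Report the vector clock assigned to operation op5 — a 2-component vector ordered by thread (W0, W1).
no predecessors for op1 (invoked 1): W1 increments from zero → (0, 1)
no predecessors for op4 (invoked 6): W0 increments from zero → (1, 0)
invoked at 3, op2 merges VC(op1)=(0, 1) and bumps W1's slot → (0, 2)
invoked at 5, op3 merges VC(op2)=(0, 2) and bumps W1's slot → (0, 3)
invoked at 8, op5 merges VC(op3)=(0, 3), VC(op4)=(1, 0) and bumps W0's slot → (2, 3)
target: VC(op5) = (2, 3)

(2, 3)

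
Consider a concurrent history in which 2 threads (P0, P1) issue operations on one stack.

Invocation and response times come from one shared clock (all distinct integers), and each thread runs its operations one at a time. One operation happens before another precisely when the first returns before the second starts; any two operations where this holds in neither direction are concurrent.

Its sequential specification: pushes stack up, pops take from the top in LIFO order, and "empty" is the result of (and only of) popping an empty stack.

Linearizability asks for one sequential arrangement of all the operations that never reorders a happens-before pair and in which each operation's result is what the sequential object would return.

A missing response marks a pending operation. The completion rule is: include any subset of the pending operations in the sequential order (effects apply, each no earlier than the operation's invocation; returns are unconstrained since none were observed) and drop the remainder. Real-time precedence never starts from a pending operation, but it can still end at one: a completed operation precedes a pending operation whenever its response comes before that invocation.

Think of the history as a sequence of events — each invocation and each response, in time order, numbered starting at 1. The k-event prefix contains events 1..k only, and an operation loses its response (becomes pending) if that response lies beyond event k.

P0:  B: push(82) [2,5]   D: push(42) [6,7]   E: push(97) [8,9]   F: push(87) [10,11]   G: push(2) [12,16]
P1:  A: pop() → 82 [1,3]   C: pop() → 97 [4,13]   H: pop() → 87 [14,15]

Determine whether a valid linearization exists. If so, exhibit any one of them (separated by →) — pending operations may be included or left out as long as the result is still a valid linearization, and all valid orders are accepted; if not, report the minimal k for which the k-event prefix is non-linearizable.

1. B push(82), leaving stack <82>
2. A pop() → 82, leaving stack <>
3. D push(42), leaving stack <42>
4. E push(97), leaving stack <42,97>
5. C pop() → 97, leaving stack <42>
6. F push(87), leaving stack <42,87>
7. H pop() → 87, leaving stack <42>
8. G push(2), leaving stack <42,2>

linearizable — witness: B → A → D → E → C → F → H → G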